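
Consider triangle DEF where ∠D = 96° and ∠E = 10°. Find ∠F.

The interior angles sum to 180°: angle F = 180 - 96 - 10 = 74°.
The triangle is obtuse (angles 96°, 10°, 74°).

74 degrees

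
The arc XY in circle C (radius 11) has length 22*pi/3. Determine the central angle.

θ = 360 × 22*pi/3 / (2π × 11) = 120° (rearranging arc length formula).

120°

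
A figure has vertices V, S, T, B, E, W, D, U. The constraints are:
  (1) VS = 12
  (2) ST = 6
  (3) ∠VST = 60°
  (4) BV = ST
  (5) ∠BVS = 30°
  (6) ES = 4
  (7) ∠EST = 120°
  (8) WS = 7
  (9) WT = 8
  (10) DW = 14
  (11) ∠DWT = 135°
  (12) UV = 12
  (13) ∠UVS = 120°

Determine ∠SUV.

Step 1: By the law of cosines on triangle UVS: US² = 12² + 12² − 2·12·12·cos(120°) = 432, so US = 12·√3.
Step 2: By the inverse law of cosines on triangle SUV: cos(∠SUV) = ((12·√3)² + 12² − 12²) / (2·12·√3·12) = 432/498.83 = 0.866, so ∠SUV = 30°.

Therefore, the measure of angle ∠SUV = 30°.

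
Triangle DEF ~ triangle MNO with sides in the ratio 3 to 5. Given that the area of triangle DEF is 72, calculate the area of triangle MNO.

The ratio of areas of similar triangles = (side ratio)^2.
Side ratio = 3:5, so area ratio = 9:25.
Area of MNO / Area of DEF = 25/9
Area of MNO = 72 * 25/9 = 200

200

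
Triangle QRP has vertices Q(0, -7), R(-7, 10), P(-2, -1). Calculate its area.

Using the Shoelace formula for a triangle:
Area = (1/2)|x0(y1 - y2) + x1(y2 - y0) + x2(y0 - y1)|
Area = (1/2)|0(10 - -1) + -7(-1 - -7) + -2(-7 - 10)|
Area = (1/2)|0 + -42 + 34|
Area = (1/2)|-8|
Area = (1/2)(8)
Area = 4

4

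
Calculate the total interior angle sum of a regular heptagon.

The sum of interior angles of an n-sided polygon is (n - 2) * 180.
For n = 7: (7 - 2) * 180 = 5 * 180 = 900 degrees.

900 degrees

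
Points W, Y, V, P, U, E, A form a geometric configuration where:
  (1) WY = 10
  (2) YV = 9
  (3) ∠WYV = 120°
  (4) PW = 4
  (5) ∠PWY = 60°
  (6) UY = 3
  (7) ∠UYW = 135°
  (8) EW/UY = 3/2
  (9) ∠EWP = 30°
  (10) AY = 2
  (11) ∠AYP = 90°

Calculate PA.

Step 1: By the law of cosines on triangle PWY: PY² = 4² + 10² − 2·4·10·cos(60°) = 76, so PY = 2·√19.
Step 2: By the law of cosines on triangle PYA: PA² = (2·√19)² + 2² − 2·2·√19·2·cos(90°) = 80, so PA = 4·√5.

Therefore, the length of PA = 4·√5.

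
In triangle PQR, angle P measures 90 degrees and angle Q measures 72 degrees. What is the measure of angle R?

angle R = 180 - 90 - 72 = 18 degrees.

18 degrees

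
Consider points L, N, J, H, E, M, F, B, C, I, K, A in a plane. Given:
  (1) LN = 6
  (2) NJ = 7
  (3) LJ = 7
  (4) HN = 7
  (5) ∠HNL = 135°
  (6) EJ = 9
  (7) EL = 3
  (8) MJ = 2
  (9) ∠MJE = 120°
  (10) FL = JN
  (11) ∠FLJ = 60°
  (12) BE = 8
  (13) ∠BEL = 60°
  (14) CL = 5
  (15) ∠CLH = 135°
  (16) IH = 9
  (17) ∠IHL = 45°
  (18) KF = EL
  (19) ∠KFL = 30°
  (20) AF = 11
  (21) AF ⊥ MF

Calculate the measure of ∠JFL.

From the given relations: FL = JN = 7.
Step 1: By the law of cosines on triangle FLJ: FJ² = 7² + 7² − 2·7·7·cos(60°) = 49, so FJ = 7.
Step 2: By the inverse law of cosines on triangle JFL: cos(∠JFL) = (7² + 7² − 7²) / (2·7·7) = 49/98 = 0.5, so ∠JFL = 60°.

Therefore, the measure of angle ∠JFL = 60°.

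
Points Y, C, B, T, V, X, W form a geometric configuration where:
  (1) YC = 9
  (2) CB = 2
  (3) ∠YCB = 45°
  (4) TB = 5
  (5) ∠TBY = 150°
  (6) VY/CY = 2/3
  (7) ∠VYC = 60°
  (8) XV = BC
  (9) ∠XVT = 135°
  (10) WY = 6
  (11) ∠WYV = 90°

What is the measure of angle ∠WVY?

From the given relations: VY = 2/3·CY = 2/3·9 = 6.
Step 1: By the law of cosines on triangle VYW: VW² = 6² + 6² − 2·6·6·cos(90°) = 72, so VW = 6·√2.
Step 2: By the inverse law of cosines on triangle WVY: cos(∠WVY) = ((6·√2)² + 6² − 6²) / (2·6·√2·6) = 72/101.82 = 0.7071, so ∠WVY = 45°.

Therefore, the measure of angle ∠WVY = 45°.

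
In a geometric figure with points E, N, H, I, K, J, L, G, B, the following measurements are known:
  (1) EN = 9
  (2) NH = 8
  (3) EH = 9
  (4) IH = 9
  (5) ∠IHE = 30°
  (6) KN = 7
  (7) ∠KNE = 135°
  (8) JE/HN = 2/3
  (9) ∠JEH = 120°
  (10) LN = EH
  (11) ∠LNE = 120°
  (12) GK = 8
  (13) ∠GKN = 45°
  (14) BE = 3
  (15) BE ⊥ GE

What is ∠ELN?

From the given relations: LN = EH = 9.
Step 1: By the law of cosines on triangle LNE: LE² = 9² + 9² − 2·9·9·cos(120°) = 243, so LE = 9·√3.
Step 2: By the inverse law of cosines on triangle ELN: cos(∠ELN) = ((9·√3)² + 9² − 9²) / (2·9·√3·9) = 243/280.59 = 0.866, so ∠ELN = 30°.

Therefore, the measure of angle ∠ELN = 30°.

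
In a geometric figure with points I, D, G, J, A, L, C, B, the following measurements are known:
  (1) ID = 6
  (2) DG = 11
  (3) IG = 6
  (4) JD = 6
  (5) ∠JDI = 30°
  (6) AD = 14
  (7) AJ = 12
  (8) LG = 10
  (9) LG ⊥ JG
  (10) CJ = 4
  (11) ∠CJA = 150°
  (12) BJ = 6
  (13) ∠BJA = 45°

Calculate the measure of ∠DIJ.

Step 1: By the law of cosines on triangle IDJ: IJ² = 6² + 6² − 2·6·6·cos(30°) = 9.65, so IJ ≈ 3.11.
Step 2: By the inverse law of cosines on triangle DIJ: cos(∠DIJ) = (6² + 3.11² − 6²) / (2·6·3.11) = 9.65/37.27 = 0.2588, so ∠DIJ = 75°.

Therefore, the measure of angle ∠DIJ = 75°.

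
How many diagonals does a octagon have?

Each of the 8 vertices connects to 5 non-adjacent vertices via diagonals.
Total connections = 8 × 5 = 40, but each diagonal is counted twice.
Number of diagonals = 40 / 2 = 20.

20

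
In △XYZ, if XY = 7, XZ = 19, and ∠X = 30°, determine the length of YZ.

Law of cosines: YZ^2 = 7^2 + 19^2 - 2(7)(19)cos(30°) = 410 - 133*sqrt(3), so YZ = sqrt(410 - 133*sqrt(3)).

sqrt(410 - 133*sqrt(3))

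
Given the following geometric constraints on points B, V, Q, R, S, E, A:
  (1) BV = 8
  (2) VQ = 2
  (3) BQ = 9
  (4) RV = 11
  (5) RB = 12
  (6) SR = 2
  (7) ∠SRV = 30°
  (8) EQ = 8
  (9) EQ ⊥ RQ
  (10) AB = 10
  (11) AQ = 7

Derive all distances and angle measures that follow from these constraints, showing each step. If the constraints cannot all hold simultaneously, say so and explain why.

The constraints are consistent.

Step 1: From VR = 11, RS = 2, and ∠VRS = 30°, by the law of cosines:
  VS² = VR² + RS² - 2·VR·RS·cos(30°) = 121 + 4 - 38.11 = 86.89
  VS ≈ 9.32

Step 2: From BA = 10, BQ = 9, AQ = 7, by the inverse law of cosines:
  cos(∠ABQ) = (BA² + BQ² - AQ²) / (2·BA·BQ)
  ∠ABQ = 42.83°

Step 3: From BQ = 9, BV = 8, QV = 2, by the inverse law of cosines:
  cos(∠QBV) = (BQ² + BV² - QV²) / (2·BQ·BV)
  ∠QBV = 11.72°

Step 4: From BR = 12, BV = 8, RV = 11, by the inverse law of cosines:
  cos(∠RBV) = (BR² + BV² - RV²) / (2·BR·BV)
  ∠RBV = 63.06°

Step 5: From VB = 8, VQ = 2, BQ = 9, by the inverse law of cosines:
  cos(∠BVQ) = (VB² + VQ² - BQ²) / (2·VB·VQ)
  ∠BVQ = 113.97°

Step 6: From VB = 8, VR = 11, BR = 12, by the inverse law of cosines:
  cos(∠BVR) = (VB² + VR² - BR²) / (2·VB·VR)
  ∠BVR = 76.53°

Step 7: From QA = 7, QB = 9, AB = 10, by the inverse law of cosines:
  cos(∠AQB) = (QA² + QB² - AB²) / (2·QA·QB)
  ∠AQB = 76.23°

Step 8: From QB = 9, QV = 2, BV = 8, by the inverse law of cosines:
  cos(∠BQV) = (QB² + QV² - BV²) / (2·QB·QV)
  ∠BQV = 54.31°

Step 9: From RB = 12, RV = 11, BV = 8, by the inverse law of cosines:
  cos(∠BRV) = (RB² + RV² - BV²) / (2·RB·RV)
  ∠BRV = 40.42°

Step 10: From AB = 10, AQ = 7, BQ = 9, by the inverse law of cosines:
  cos(∠BAQ) = (AB² + AQ² - BQ²) / (2·AB·AQ)
  ∠BAQ = 60.94°

Step 11: From VR = 11, VS = 9.32, RS = 2, by the inverse law of cosines:
  cos(∠RVS) = (VR² + VS² - RS²) / (2·VR·VS)
  ∠RVS = 6.16°

Step 12: From SR = 2, SV = 9.32, RV = 11, by the inverse law of cosines:
  cos(∠RSV) = (SR² + SV² - RV²) / (2·SR·SV)
  ∠RSV = 143.84°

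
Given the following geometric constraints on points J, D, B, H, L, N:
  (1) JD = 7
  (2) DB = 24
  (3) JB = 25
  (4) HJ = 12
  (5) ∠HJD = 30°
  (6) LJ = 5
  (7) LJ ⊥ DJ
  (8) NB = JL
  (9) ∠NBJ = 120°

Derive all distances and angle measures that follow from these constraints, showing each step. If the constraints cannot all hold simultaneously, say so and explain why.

The constraints are consistent.

From the given relations:
  NB = JL = 5

Step 1: From JB = 25, BN = 5, and ∠JBN = 120°, by the law of cosines:
  JN² = JB² + BN² - 2·JB·BN·cos(120°) = 625 + 25 + 125 = 775
  JN = 5·√31

Step 2: From DJ = 7, JH = 12, and ∠DJH = 30°, by the law of cosines:
  DH² = DJ² + JH² - 2·DJ·JH·cos(30°) = 49 + 144 - 145.5 = 47.51
  DH ≈ 6.89

Step 3: From DJ = 7, JL = 5, and ∠DJL = 90°, by the law of cosines:
  DL² = DJ² + JL² - 2·DJ·JL·cos(90°) = 49 + 25 - 0 = 74
  DL = √74

Step 4: From JB = 25, JD = 7, BD = 24, by the inverse law of cosines:
  cos(∠BJD) = (JB² + JD² - BD²) / (2·JB·JD)
  ∠BJD = 73.74°

Step 5: From DB = 24, DJ = 7, BJ = 25, by the inverse law of cosines:
  cos(∠BDJ) = (DB² + DJ² - BJ²) / (2·DB·DJ)
  ∠BDJ = 90°

Step 6: From BD = 24, BJ = 25, DJ = 7, by the inverse law of cosines:
  cos(∠DBJ) = (BD² + BJ² - DJ²) / (2·BD·BJ)
  ∠DBJ = 16.26°

Step 7: From JB = 25, JN = 5·√31, BN = 5, by the inverse law of cosines:
  cos(∠BJN) = (JB² + JN² - BN²) / (2·JB·JN)
  ∠BJN = 8.95°

Step 8: From DH = 6.89, DJ = 7, HJ = 12, by the inverse law of cosines:
  cos(∠HDJ) = (DH² + DJ² - HJ²) / (2·DH·DJ)
  ∠HDJ = 119.48°

Step 9: From DJ = 7, DL = √74, JL = 5, by the inverse law of cosines:
  cos(∠JDL) = (DJ² + DL² - JL²) / (2·DJ·DL)
  ∠JDL = 35.54°

Step 10: From HD = 6.89, HJ = 12, DJ = 7, by the inverse law of cosines:
  cos(∠DHJ) = (HD² + HJ² - DJ²) / (2·HD·HJ)
  ∠DHJ = 30.52°

Step 11: From LD = √74, LJ = 5, DJ = 7, by the inverse law of cosines:
  cos(∠DLJ) = (LD² + LJ² - DJ²) / (2·LD·LJ)
  ∠DLJ = 54.46°

Step 12: From NB = 5, NJ = 5·√31, BJ = 25, by the inverse law of cosines:
  cos(∠BNJ) = (NB² + NJ² - BJ²) / (2·NB·NJ)
  ∠BNJ = 51.05°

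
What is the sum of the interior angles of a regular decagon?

The sum of interior angles of an n-sided polygon is (n - 2) * 180.
For n = 10: (10 - 2) * 180 = 8 * 180 = 1440 degrees.

1440 degrees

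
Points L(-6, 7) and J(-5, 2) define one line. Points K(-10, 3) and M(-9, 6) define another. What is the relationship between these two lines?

Slope of line 1: m1 = (2 - 7)/(-5 - -6) = -5/1 = -5
Slope of line 2: m2 = (6 - 3)/(-9 - -10) = 3/1 = 3
For parallel lines we need equal slopes: -5 != 3.
For perpendicular lines we need m1*m2 = -1: (-5)(3) = -15 != -1.
Since neither condition holds, the lines are neither parallel nor perpendicular.

Neither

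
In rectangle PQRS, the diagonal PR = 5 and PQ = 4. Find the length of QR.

b = sqrt(d^2 - a^2) = sqrt(25 - 16) = sqrt(9) = 3

3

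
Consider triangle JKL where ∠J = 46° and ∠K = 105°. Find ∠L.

By the triangle angle sum property, the three interior angles of any triangle add up to 180°.
We know angle J = 46° and angle K = 105°, so their sum is 151°.
Therefore angle L = 180° - 151° = 29°.

29 degrees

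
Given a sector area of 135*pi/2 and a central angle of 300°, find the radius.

Sector area A = πr² × θ/360, so r² = 360A / (πθ).
r² = 360 × 135*pi/2 / (π × 300)
r² = 81
r = 9

9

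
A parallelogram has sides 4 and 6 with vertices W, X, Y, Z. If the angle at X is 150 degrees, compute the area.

The area of a parallelogram equals the product of two adjacent sides times the sine of the included angle.
This is because the height equals 6 * sin(150°) = 3.
Area = 4 * 3 = 12

12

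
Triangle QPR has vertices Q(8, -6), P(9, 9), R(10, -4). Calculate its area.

Using the Shoelace formula for a triangle:
Area = (1/2)|x0(y1 - y2) + x1(y2 - y0) + x2(y0 - y1)|
Area = (1/2)|8(9 - -4) + 9(-4 - -6) + 10(-6 - 9)|
Area = (1/2)|104 + 18 + -150|
Area = (1/2)|-28|
Area = (1/2)(28)
Area = 14

14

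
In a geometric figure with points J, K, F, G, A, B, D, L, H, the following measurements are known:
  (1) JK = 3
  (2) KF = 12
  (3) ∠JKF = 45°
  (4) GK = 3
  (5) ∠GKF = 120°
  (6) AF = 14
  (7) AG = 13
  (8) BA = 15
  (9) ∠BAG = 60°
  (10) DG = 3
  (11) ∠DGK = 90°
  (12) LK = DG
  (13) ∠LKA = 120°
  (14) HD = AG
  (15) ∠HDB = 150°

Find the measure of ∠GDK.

Step 1: By the law of cosines on triangle DGK: DK² = 3² + 3² − 2·3·3·cos(90°) = 18, so DK = 3·√2.
Step 2: By the inverse law of cosines on triangle GDK: cos(∠GDK) = (3² + (3·√2)² − 3²) / (2·3·3·√2) = 18/25.46 = 0.7071, so ∠GDK = 45°.

Therefore, the measure of angle ∠GDK = 45°.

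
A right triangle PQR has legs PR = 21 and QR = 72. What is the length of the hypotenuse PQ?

In a right triangle, the square of the hypotenuse equals the sum of the squares of the two legs.
The legs are 21 and 72, so the hypotenuse = sqrt(441 + 5184) = sqrt(5625) = 75.

75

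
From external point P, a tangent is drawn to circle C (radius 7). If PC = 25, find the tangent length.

tangent = √(d² - r²) = √(25² - 7²) = √(625 - 49) = √576 = 24

24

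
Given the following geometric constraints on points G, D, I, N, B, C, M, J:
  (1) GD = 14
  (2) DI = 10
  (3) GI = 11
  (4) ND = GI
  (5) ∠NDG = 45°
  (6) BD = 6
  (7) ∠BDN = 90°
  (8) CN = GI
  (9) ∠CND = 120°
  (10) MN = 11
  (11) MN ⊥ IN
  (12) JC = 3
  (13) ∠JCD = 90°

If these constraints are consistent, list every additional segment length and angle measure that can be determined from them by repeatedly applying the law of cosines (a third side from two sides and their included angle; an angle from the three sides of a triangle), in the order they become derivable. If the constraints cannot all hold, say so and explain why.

The constraints are consistent. Derivable facts, in order:
After 1 step:
- DC = 11·√3
- GN ≈ 9.96
- NB = √157
- ∠DGI = 45.21°
- ∠DIG = 83.48°
- ∠GDI = 51.32°
After 2 steps:
- DJ = 2·√93
- ∠BND = 28.61°
- ∠CDN = 30°
- ∠DBN = 61.39°
- ∠DCN = 30°
- ∠DGN = 51.34°
- ∠DNG = 83.66°
After 3 steps:
- ∠CDJ = 8.95°
- ∠CJD = 81.05°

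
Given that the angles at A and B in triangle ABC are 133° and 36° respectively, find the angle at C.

By the triangle angle sum property, the three interior angles of any triangle add up to 180°.
We know angle A = 133° and angle B = 36°, so their sum is 169°.
Therefore angle C = 180° - 169° = 11°.

11 degrees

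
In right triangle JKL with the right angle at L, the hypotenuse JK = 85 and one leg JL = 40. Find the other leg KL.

KL = sqrt(85^2 - 40^2) = sqrt(5625) = 75

75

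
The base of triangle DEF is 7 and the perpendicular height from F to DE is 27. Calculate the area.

A triangle's area is half the area of a rectangle with the same base and height.
Area = (1/2) * 7 * 27 = 189/2.

189/2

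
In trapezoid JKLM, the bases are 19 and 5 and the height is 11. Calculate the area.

Area of a trapezoid = (base1 + base2) * height / 2
Area = (19 + 5) * 11 / 2
Area = 24 * 11 / 2
Area = 264 / 2
Area = 132

132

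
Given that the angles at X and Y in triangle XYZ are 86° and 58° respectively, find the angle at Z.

angle Z = 180 - 86 - 58 = 36 degrees.

36 degrees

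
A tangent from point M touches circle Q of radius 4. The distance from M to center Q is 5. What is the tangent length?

tangent = √(d² - r²) = √(5² - 4²) = √(25 - 16) = √9 = 3

3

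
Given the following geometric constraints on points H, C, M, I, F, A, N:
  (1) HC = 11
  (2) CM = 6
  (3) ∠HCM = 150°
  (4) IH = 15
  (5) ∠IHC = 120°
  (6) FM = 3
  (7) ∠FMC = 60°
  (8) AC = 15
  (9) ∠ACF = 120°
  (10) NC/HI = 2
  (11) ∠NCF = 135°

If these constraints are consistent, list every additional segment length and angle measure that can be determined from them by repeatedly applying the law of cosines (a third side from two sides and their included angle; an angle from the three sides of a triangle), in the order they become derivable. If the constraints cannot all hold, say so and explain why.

The constraints are consistent. Derivable facts, in order:
After 1 step:
- CF = 3·√3
- CI ≈ 22.61
- HM ≈ 16.47
After 2 steps:
- FA ≈ 18.16
- FN ≈ 33.87
- ∠CFM = 90°
- ∠CHM = 10.49°
- ∠CIH = 24.92°
- ∠CMH = 19.51°
- ∠FCM = 30°
- ∠HCI = 35.08°
After 3 steps:
- ∠AFC = 45.66°
- ∠CAF = 14.34°
- ∠CFN = 38.77°
- ∠CNF = 6.23°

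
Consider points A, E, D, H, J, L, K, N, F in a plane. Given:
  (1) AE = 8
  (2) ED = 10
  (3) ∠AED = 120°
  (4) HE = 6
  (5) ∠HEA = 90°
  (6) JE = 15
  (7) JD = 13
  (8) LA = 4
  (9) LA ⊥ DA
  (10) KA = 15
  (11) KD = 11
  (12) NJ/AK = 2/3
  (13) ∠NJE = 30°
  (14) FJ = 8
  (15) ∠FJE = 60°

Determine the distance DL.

Step 1: By the law of cosines on triangle DEA: DA² = 10² + 8² − 2·10·8·cos(120°) = 244, so DA = 2·√61.
Step 2: By the law of cosines on triangle DAL: DL² = (2·√61)² + 4² − 2·2·√61·4·cos(90°) = 260, so DL = 2·√65.

Therefore, the length of DL = 2·√65.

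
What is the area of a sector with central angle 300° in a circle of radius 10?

The full circle has area πr² = π(10)² = 100*pi.
The sector covers 300° out of 360°, a fraction of 5/6.
Sector area = 100*pi × 5/6 = 250*pi/3.

250*pi/3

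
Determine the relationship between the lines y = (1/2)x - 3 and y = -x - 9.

Slope of line 1: m1 = 1/2
Slope of line 2: m2 = -1
For parallel lines we need equal slopes: 1/2 != -1.
For perpendicular lines we need m1*m2 = -1: (1/2)(-1) = -1/2 != -1.
Since neither condition holds, the lines are neither parallel nor perpendicular.

Neither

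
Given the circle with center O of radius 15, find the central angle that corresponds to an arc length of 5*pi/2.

The full circumference is 2πr = 30*pi.
The arc is 5*pi/2 / 30*pi = 1/12 of the full circle.
So the central angle = 1/12 × 360° = 30°.

30°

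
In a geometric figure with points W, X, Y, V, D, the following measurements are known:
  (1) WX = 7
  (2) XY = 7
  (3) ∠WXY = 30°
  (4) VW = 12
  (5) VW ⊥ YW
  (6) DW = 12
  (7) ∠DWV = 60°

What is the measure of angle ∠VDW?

Step 1: By the law of cosines on triangle DWV: DV² = 12² + 12² − 2·12·12·cos(60°) = 144, so DV = 12.
Step 2: By the inverse law of cosines on triangle VDW: cos(∠VDW) = (12² + 12² − 12²) / (2·12·12) = 144/288 = 0.5, so ∠VDW = 60°.

Therefore, the measure of angle ∠VDW = 60°.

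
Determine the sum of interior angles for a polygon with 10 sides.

The sum of interior angles of an n-sided polygon is (n - 2) * 180.
For n = 10: (10 - 2) * 180 = 8 * 180 = 1440 degrees.

1440 degrees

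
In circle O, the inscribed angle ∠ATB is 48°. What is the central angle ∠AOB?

By the inscribed angle theorem, the central angle is twice the inscribed angle.
Central angle = 2 × 48° = 96°

96°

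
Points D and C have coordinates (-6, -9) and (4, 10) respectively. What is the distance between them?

d = sqrt((10)^2 + (19)^2) = sqrt(461)

sqrt(461)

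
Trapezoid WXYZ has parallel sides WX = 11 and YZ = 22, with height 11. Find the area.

A trapezoid's area equals the midsegment times the height.
The midsegment is (11 + 22) / 2 = 33/2.
Area = 33/2 * 11 = 363/2.

363/2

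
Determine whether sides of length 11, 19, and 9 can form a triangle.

Check all three triangle inequalities:
11 + 19 = 30 > 9 ✓
11 + 9 = 20 > 19 ✓
19 + 9 = 28 > 11 ✓
All conditions hold, so these sides form a valid triangle.

Yes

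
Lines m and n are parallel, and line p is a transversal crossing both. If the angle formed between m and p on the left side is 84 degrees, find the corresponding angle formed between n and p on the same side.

Corresponding angles formed by parallel lines and a transversal are equal.
The given angle is 84 degrees.
The corresponding angle = 84 degrees.

84 degrees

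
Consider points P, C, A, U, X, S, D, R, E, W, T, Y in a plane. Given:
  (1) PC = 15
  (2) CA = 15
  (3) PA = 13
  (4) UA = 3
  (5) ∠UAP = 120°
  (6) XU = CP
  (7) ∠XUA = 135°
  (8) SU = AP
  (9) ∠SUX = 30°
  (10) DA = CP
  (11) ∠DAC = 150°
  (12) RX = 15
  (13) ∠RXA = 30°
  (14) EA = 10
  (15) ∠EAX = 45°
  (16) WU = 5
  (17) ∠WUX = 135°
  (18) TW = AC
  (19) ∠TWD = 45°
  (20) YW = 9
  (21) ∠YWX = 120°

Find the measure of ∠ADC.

From the given relations: DA = CP = 15.
Step 1: By the law of cosines on triangle DAC: DC² = 15² + 15² − 2·15·15·cos(150°) = 839.71, so DC ≈ 28.98.
Step 2: By the inverse law of cosines on triangle ADC: cos(∠ADC) = (15² + 28.98² − 15²) / (2·15·28.98) = 839.71/869.33 = 0.9659, so ∠ADC = 15°.

Therefore, the measure of angle ∠ADC = 15°.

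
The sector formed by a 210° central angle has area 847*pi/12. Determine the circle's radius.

r² = 360 × 847*pi/12 / (π × 210) = 121, so r = 11.

11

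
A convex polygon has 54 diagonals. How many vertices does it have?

Using d = n(n - 3)/2, we solve 54 = n(n - 3)/2.
So n(n - 3) = 108.
Testing n = 12: 12 * 9 = 108 = 108. Correct.
The polygon has 12 sides.

12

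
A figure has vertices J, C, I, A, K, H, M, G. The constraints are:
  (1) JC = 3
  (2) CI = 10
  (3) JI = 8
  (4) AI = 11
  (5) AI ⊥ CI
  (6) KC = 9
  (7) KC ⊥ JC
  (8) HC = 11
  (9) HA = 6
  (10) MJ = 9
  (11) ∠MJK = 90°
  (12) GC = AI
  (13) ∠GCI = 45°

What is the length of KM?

Step 1: By the law of cosines on triangle JCK: JK² = 3² + 9² − 2·3·9·cos(90°) = 90, so JK = 3·√10.
Step 2: By the law of cosines on triangle KJM: KM² = (3·√10)² + 9² − 2·3·√10·9·cos(90°) = 171, so KM = 3·√19.

Therefore, the length of KM = 3·√19.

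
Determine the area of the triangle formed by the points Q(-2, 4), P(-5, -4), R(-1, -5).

Shoelace: Area = (1/2)|-2(-4--5) + -5(-5-4) + -1(4--4)| = (1/2)(35) = 35/2

35/2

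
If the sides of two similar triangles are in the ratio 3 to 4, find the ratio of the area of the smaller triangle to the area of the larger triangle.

Area ratio = (side ratio)^2 = (3/4)^2 = 9:16.

9:16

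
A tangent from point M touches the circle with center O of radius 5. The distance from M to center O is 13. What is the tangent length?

Let T be the point of tangency. Then OT ⊥ MT (radius ⊥ tangent).
In right triangle OTM: OM² = OT² + MT²
13² = 5² + MT²
MT² = 144, MT = 12

12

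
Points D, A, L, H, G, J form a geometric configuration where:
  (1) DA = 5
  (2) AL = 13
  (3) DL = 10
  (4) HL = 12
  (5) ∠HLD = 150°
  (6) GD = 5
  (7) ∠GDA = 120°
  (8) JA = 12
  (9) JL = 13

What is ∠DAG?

Step 1: By the law of cosines on triangle ADG: AG² = 5² + 5² − 2·5·5·cos(120°) = 75, so AG = 5·√3.
Step 2: By the inverse law of cosines on triangle DAG: cos(∠DAG) = (5² + (5·√3)² − 5²) / (2·5·5·√3) = 75/86.6 = 0.866, so ∠DAG = 30°.

Therefore, the measure of angle ∠DAG = 30°.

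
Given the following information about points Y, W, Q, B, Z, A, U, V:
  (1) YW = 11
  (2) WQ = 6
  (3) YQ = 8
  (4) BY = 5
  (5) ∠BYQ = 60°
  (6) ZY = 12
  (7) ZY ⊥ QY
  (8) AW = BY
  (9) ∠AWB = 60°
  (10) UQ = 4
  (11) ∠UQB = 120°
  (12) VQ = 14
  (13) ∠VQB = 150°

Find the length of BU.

Step 1: By the law of cosines on triangle BYQ: BQ² = 5² + 8² − 2·5·8·cos(60°) = 49, so BQ = 7.
Step 2: By the law of cosines on triangle BQU: BU² = 7² + 4² − 2·7·4·cos(120°) = 93, so BU = √93.

Therefore, the length of BU = √93.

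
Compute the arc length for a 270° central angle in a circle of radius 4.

The full circumference is 2πr = 2π(4) = 8*pi.
The arc spans 270° out of 360°, which is a fraction of 3/4.
Arc length = 8*pi × 3/4 = 6*pi.

6*pi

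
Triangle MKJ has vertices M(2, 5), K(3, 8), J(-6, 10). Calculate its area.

Using the Shoelace formula for a triangle:
Area = (1/2)|x0(y1 - y2) + x1(y2 - y0) + x2(y0 - y1)|
Area = (1/2)|2(8 - 10) + 3(10 - 5) + -6(5 - 8)|
Area = (1/2)|-4 + 15 + 18|
Area = (1/2)|29|
Area = (1/2)(29)
Area = 29/2

29/2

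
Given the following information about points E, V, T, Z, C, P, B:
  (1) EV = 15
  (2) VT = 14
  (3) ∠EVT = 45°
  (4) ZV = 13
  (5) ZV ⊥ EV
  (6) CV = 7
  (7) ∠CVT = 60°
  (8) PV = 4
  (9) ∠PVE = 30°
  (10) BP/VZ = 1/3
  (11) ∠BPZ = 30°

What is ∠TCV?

Step 1: By the law of cosines on triangle CVT: CT² = 7² + 14² − 2·7·14·cos(60°) = 147, so CT = 7·√3.
Step 2: By the inverse law of cosines on triangle TCV: cos(∠TCV) = ((7·√3)² + 7² − 14²) / (2·7·√3·7) = 0/169.74 = 0, so ∠TCV = 90°.

Therefore, the measure of angle ∠TCV = 90°.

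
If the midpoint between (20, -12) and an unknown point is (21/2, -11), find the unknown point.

Using the midpoint formula: M = ((x1 + x2)/2, (y1 + y2)/2)
We know M = (21/2, -11) and A = (20, -12)
For x: 21/2 = (20 + x2)/2, so x2 = 2*21/2 - 20 = 1
For y: -11 = (-12 + y2)/2, so y2 = 2*-11 - -12 = -10
C = (1, -10)

(1, -10)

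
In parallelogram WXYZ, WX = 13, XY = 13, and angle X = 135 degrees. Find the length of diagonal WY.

Using the law of cosines:
d^2 = 13^2 + 13^2 - 2(13)(13)cos(135 degrees)
d^2 = 169 + 169 - 338*-sqrt(2)/2
d^2 = 169*sqrt(2) + 338
d = 13*sqrt(sqrt(2) + 2)

13*sqrt(sqrt(2) + 2)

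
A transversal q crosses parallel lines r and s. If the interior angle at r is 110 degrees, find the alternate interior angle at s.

Alternate interior angles are equal: 110 degrees.

110 degrees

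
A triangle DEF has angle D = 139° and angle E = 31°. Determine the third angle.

By the triangle angle sum property, the three interior angles of any triangle add up to 180°.
We know angle D = 139° and angle E = 31°, so their sum is 170°.
Therefore angle F = 180° - 170° = 10°.

10 degrees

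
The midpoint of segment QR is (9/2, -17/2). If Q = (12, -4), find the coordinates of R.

Using the midpoint formula: M = ((x1 + x2)/2, (y1 + y2)/2)
We know M = (9/2, -17/2) and Q = (12, -4)
For x: 9/2 = (12 + x2)/2, so x2 = 2*9/2 - 12 = -3
For y: -17/2 = (-4 + y2)/2, so y2 = 2*-17/2 - -4 = -13
R = (-3, -13)

(-3, -13)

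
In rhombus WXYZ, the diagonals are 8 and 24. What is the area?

The diagonals of a rhombus divide it into four right triangles.
Each triangle has legs 8/ 2 = 4 and 24/2 = 12, so each has area (1/2)*4*12 = 24.
Four such triangles give total area = (d1 * d2) / 2 = 96.

96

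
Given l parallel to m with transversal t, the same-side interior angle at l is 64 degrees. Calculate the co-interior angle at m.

Co-interior angles sum to 180: 180 - 64 = 116 degrees.

116 degrees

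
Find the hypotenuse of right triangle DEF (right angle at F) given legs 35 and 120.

By the Pythagorean theorem: DE^2 = DF^2 + EF^2
DE^2 = 35^2 + 120^2 = 1225 + 14400 = 15625
DE = sqrt(15625) = 125

125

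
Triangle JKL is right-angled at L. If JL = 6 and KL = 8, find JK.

By the Pythagorean theorem: JK^2 = JL^2 + KL^2
JK^2 = 6^2 + 8^2 = 36 + 64 = 100
JK = sqrt(100) = 10

10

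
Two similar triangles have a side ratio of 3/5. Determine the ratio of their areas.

The ratio of areas of similar triangles equals the square of the side ratio.
Side ratio = 3:5
Area ratio = (3/5)^2 = 9/25 = 9:25

9:25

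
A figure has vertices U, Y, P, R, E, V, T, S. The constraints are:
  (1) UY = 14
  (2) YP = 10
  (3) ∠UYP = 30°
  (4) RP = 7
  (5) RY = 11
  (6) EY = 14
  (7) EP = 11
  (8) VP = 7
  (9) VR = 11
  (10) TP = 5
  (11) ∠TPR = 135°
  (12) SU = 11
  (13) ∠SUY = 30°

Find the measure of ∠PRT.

Step 1: By the law of cosines on triangle RPT: RT² = 7² + 5² − 2·7·5·cos(135°) = 123.5, so RT ≈ 11.11.
Step 2: By the inverse law of cosines on triangle PRT: cos(∠PRT) = (7² + 11.11² − 5²) / (2·7·11.11) = 147.5/155.58 = 0.948, so ∠PRT = 18.55°.

Therefore, the measure of angle ∠PRT = 18.55°.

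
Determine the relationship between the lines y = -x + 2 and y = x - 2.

Slope of line 1: m1 = -1
Slope of line 2: m2 = 1
m1 * m2 = -1, so perpendicular.

Perpendicular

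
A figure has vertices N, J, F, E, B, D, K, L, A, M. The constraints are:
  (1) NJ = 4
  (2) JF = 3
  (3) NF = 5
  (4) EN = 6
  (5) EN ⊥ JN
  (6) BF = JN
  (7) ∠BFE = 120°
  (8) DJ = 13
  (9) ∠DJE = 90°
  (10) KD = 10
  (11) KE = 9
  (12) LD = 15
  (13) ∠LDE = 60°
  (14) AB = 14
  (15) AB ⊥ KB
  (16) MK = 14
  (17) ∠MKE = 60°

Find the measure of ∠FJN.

Step 1: By the inverse law of cosines on triangle FJN: cos(∠FJN) = (3² + 4² − 5²) / (2·3·4) = 0/24 = 0, so ∠FJN = 90°.

Therefore, the measure of angle ∠FJN = 90°.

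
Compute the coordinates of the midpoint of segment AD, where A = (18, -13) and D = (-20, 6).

The midpoint is the point halfway along the segment.
Move half the horizontal distance: 18 + (-20 - 18)/2 = 18 + -38/2 = -1
Move half the vertical distance: -13 + (6 - -13)/2 = -13 + 19/2 = -7/2
Midpoint = (-1, -7/2)

(-1, -7/2)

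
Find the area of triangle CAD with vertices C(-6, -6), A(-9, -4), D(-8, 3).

The Shoelace formula computes the area from vertex coordinates by summing cross products.
For vertices (-6,-6), (-9,-4), (-8,3):
Signed sum = -6*-4 - -9*-6 + -9*3 - -8*-4 + -8*-6 - -6*3
= -30 + -59 + 66 = -23
Area = (1/2)|-23| = 23/2.

23/2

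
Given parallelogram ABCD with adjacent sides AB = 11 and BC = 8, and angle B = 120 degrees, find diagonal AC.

The diagonal of a parallelogram can be found by treating two adjacent sides and the diagonal as a triangle.
Applying the law of cosines with sides 11, 8 and included angle 120°:
d^2 = 121 + 64 - 176*cos(120°) = 273
d = sqrt(273)

sqrt(273)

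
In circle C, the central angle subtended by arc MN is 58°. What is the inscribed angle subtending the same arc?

An inscribed angle intercepts an arc from a point on the circle, while the central angle intercepts the same arc from the center.
The inscribed angle is always half the central angle: 58° / 2 = 29°.

29°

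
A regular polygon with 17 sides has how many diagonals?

Total line segments between 17 vertices = C(17,2) = 136.
Subtract the 17 sides: 136 - 17 = 119 diagonals.

119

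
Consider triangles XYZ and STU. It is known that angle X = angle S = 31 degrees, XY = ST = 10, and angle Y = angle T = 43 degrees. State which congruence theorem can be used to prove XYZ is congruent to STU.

The given information matches ASA: Two pairs of corresponding angles and the included side are equal (Angle-Side-Angle).

ASA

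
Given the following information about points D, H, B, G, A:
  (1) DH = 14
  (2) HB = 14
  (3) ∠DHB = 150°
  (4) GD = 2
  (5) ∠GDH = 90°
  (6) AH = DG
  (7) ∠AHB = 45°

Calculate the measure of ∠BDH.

Step 1: By the law of cosines on triangle DHB: DB² = 14² + 14² − 2·14·14·cos(150°) = 731.48, so DB ≈ 27.05.
Step 2: By the inverse law of cosines on triangle BDH: cos(∠BDH) = (27.05² + 14² − 14²) / (2·27.05·14) = 731.48/757.29 = 0.9659, so ∠BDH = 15°.

Therefore, the measure of angle ∠BDH = 15°.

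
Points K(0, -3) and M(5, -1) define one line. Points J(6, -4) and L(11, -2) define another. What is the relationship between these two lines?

Slope of line 1: m1 = (-1 - -3)/(5 - 0) = 2/5 = 2/5
Slope of line 2: m2 = (-2 - -4)/(11 - 6) = 2/5 = 2/5
Since m1 = m2 = 2/5, the lines are parallel.

Parallel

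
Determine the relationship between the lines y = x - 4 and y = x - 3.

Slope of line 1: m1 = 1
Slope of line 2: m2 = 1
Two lines are parallel if and only if they have equal slopes (or both are vertical).
Here m1 = m2 = 1, confirming the lines are parallel.

Parallel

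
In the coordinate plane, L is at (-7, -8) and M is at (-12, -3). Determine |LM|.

The horizontal distance is |-12 - -7| = 5 and the vertical distance is |-3 - -8| = 5.
By the Pythagorean theorem, d = sqrt(5^2 + 5^2) = sqrt(50) = 5*sqrt(2).

5*sqrt(2)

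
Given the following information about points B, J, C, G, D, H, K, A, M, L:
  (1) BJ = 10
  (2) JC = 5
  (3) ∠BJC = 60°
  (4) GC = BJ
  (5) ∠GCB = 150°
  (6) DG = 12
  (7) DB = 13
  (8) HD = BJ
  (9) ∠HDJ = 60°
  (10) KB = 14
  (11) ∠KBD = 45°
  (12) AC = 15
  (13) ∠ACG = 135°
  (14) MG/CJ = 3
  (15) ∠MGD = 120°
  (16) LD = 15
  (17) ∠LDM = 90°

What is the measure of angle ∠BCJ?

Step 1: By the law of cosines on triangle CJB: CB² = 5² + 10² − 2·5·10·cos(60°) = 75, so CB = 5·√3.
Step 2: By the inverse law of cosines on triangle BCJ: cos(∠BCJ) = ((5·√3)² + 5² − 10²) / (2·5·√3·5) = 0/86.6 = 0, so ∠BCJ = 90°.

Therefore, the measure of angle ∠BCJ = 90°.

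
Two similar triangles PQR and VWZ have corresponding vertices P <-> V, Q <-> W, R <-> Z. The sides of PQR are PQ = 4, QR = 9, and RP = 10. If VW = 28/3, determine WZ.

k = 28/3/4 = 7/3. WZ = 7/3 * 9 = 21.

21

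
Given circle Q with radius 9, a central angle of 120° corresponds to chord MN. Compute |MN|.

Drop a perpendicular from the center to the chord, bisecting both the chord and the central angle.
Each half-chord = r sin(θ/2) = 9 sin(60°).
The full chord = 2 × 9 × sin(60°) = 9*sqrt(3).

9*sqrt(3)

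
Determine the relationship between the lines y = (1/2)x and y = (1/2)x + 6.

Slope of line 1: m1 = 1/2
Slope of line 2: m2 = 1/2
m1 = m2, so the lines are parallel.

Parallel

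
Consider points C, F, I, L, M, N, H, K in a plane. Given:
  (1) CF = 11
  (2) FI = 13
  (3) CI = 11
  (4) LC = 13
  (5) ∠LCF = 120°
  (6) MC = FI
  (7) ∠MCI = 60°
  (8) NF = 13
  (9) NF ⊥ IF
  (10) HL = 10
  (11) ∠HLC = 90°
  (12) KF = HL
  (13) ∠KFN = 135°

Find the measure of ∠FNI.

Step 1: By the law of cosines on triangle NFI: NI² = 13² + 13² − 2·13·13·cos(90°) = 338, so NI = 13·√2.
Step 2: By the inverse law of cosines on triangle FNI: cos(∠FNI) = (13² + (13·√2)² − 13²) / (2·13·13·√2) = 338/478 = 0.7071, so ∠FNI = 45°.

Therefore, the measure of angle ∠FNI = 45°.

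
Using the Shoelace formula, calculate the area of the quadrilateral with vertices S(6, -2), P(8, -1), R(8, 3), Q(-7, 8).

Using the Shoelace formula for a quadrilateral (vertices in order):
Area = (1/2)|sum of (x_i * y_(i+1) - x_(i+1) * y_i)|
Terms: (6*-1 - 8*-2) = 10, (8*3 - 8*-1) = 32, (8*8 - -7*3) = 85, (-7*-2 - 6*8) = -34
Sum = 93
Area = (1/2)(93) = 93/2

93/2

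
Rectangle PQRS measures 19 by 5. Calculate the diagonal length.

A rectangle's diagonal splits it into two right triangles, with the diagonal as the hypotenuse.
By the Pythagorean theorem, d^2 = 19^2 + 5^2 = 386.
Therefore d = sqrt(386).

sqrt(386)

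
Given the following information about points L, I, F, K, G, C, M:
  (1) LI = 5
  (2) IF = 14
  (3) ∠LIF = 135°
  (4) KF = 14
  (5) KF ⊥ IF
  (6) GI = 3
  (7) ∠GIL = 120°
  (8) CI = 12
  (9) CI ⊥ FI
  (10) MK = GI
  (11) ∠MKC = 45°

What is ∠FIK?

Step 1: By the law of cosines on triangle IFK: IK² = 14² + 14² − 2·14·14·cos(90°) = 392, so IK = 14·√2.
Step 2: By the inverse law of cosines on triangle FIK: cos(∠FIK) = (14² + (14·√2)² − 14²) / (2·14·14·√2) = 392/554.37 = 0.7071, so ∠FIK = 45°.

Therefore, the measure of angle ∠FIK = 45°.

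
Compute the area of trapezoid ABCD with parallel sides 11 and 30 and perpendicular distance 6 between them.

Area of a trapezoid = (base1 + base2) * height / 2
Area = (11 + 30) * 6 / 2
Area = 41 * 6 / 2
Area = 246 / 2
Area = 123

123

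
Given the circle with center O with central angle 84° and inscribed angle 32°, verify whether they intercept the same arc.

By the inscribed angle theorem, the inscribed angle for a central angle of 84° should be 84° / 2 = 42°.
The given inscribed angle is 32°, which does not equal 42°.
Therefore, no, they do not correspond to the same arc.

No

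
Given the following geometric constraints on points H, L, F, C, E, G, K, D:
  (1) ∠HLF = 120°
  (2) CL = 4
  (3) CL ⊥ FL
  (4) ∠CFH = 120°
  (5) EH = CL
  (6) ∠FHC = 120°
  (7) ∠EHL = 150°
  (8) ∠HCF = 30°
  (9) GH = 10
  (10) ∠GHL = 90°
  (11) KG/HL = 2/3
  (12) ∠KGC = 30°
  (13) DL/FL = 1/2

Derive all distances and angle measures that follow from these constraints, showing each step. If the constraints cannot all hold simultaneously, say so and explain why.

These constraints are not satisfiable: (4), (6) and (8) are the three interior angles of triangle CFH, which must sum to 180°, but 120° + 120° + 30° = 270°. No planar figure meets all of them, so nothing further can be derived.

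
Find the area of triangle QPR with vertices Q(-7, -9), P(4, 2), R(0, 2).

Shoelace: Area = (1/2)|-7(2-2) + 4(2--9) + 0(-9-2)| = (1/2)(44) = 22

22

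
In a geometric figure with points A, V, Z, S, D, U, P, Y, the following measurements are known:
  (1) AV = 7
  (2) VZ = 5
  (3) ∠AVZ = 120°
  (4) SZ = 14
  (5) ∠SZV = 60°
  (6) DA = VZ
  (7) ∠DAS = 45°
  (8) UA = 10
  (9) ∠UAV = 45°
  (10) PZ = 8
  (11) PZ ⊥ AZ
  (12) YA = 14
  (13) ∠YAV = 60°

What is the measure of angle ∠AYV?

Step 1: By the law of cosines on triangle YAV: YV² = 14² + 7² − 2·14·7·cos(60°) = 147, so YV = 7·√3.
Step 2: By the inverse law of cosines on triangle AYV: cos(∠AYV) = (14² + (7·√3)² − 7²) / (2·14·7·√3) = 294/339.48 = 0.866, so ∠AYV = 30°.

Therefore, the measure of angle ∠AYV = 30°.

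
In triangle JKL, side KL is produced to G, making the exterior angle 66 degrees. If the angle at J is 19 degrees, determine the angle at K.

By the exterior angle theorem: exterior angle = sum of remote interior angles.
66 = 19 + angle K
angle K = 66 - 19 = 47 degrees

47 degrees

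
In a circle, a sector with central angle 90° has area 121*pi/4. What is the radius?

Sector area A = πr² × θ/360, so r² = 360A / (πθ).
r² = 360 × 121*pi/4 / (π × 90)
r² = 121
r = 11

11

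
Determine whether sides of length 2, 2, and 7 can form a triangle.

Check the triangle inequality: 2 + 2 = 4 ≤ 7.
Since the sum of two sides does not exceed the third, no triangle can be formed.

No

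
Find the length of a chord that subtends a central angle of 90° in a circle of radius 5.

Chord length = 2r sin(θ/2)
= 2 × 5 × sin(90°/2)
= 2 × 5 × sin(45°)
= 5*sqrt(2)

5*sqrt(2)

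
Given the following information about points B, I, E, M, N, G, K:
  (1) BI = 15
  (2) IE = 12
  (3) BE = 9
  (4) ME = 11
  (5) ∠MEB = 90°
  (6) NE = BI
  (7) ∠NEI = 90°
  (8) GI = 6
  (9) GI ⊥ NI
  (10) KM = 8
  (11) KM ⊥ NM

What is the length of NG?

From the given relations: NE = BI = 15.
Step 1: By the law of cosines on triangle NEI: NI² = 15² + 12² − 2·15·12·cos(90°) = 369, so NI = 3·√41.
Step 2: By the law of cosines on triangle NIG: NG² = (3·√41)² + 6² − 2·3·√41·6·cos(90°) = 405, so NG = 9·√5.

Therefore, the length of NG = 9·√5.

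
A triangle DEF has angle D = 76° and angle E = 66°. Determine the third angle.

The interior angles sum to 180°: angle F = 180 - 76 - 66 = 38°.
The triangle is acute (angles 76°, 66°, 38°).

38 degrees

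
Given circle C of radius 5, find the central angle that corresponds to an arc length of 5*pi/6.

θ = 360 × 5*pi/6 / (2π × 5) = 30° (rearranging arc length formula).

30°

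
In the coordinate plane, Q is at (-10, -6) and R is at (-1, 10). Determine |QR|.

d = sqrt((9)^2 + (16)^2) = sqrt(337)

sqrt(337)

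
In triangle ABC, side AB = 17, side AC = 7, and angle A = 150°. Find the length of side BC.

Law of cosines: BC^2 = 17^2 + 7^2 - 2(17)(7)cos(150°) = 119*sqrt(3) + 338, so BC = sqrt(119*sqrt(3) + 338).

sqrt(119*sqrt(3) + 338)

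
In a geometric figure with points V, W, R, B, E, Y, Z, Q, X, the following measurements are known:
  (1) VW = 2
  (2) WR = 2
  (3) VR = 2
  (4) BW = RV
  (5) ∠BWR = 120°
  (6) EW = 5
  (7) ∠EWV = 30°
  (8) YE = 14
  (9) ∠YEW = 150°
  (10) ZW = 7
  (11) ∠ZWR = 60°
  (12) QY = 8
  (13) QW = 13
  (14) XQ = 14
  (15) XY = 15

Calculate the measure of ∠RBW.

From the given relations: BW = RV = 2.
Step 1: By the law of cosines on triangle BWR: BR² = 2² + 2² − 2·2·2·cos(120°) = 12, so BR = 2·√3.
Step 2: By the inverse law of cosines on triangle RBW: cos(∠RBW) = ((2·√3)² + 2² − 2²) / (2·2·√3·2) = 12/13.86 = 0.866, so ∠RBW = 30°.

Therefore, the measure of angle ∠RBW = 30°.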